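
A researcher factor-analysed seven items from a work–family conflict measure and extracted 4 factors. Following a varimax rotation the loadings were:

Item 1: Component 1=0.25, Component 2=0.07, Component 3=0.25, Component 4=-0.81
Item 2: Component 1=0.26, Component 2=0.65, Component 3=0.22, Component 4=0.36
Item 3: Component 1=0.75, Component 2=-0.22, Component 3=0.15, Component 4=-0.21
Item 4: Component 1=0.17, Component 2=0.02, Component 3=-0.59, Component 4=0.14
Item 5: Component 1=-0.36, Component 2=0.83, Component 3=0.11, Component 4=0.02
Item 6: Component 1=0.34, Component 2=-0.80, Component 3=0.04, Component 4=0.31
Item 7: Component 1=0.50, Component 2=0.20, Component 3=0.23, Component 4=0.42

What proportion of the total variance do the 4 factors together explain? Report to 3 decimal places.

0.676

Communalities: 0.7860, 0.6681, 0.6775, 0.3970, 0.8310, 0.8533, 0.5193; Σh² = 4.7322.
Total variance with 7 standardized items is 7, so the solution explains 4.7322/7 = 0.6760.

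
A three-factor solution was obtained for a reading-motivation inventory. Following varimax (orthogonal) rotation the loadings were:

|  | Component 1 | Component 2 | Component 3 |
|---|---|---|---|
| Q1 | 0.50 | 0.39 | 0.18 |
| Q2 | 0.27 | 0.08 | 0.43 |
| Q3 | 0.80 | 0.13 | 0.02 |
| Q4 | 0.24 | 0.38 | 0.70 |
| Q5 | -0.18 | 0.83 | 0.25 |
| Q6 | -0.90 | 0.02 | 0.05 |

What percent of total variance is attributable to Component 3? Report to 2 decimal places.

SS loadings for Component 3 = 0.18² + 0.43² + 0.02² + 0.70² + 0.25² + 0.05² = 0.7727
With 6 standardized items, total variance = 6. Proportion = 0.7727/6 = 0.1288 → 12.88%.

12.88%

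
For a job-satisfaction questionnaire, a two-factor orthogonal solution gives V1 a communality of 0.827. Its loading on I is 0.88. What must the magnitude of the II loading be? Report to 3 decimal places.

0.229

Under orthogonal rotation h² = Σλ², so λ_II² = h² − (0.7744) = 0.827 − 0.7744 = 0.0526.
|λ| = √0.0526 = 0.2293.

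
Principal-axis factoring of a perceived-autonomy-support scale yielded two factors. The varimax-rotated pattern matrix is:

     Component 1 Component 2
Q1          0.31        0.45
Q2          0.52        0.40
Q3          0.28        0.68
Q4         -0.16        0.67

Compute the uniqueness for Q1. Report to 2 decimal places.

h² = 0.31² + 0.45² = 0.0961 + 0.2025 = 0.2986
Uniqueness u² = 1 − h² = 1 − 0.2986 = 0.7014

0.70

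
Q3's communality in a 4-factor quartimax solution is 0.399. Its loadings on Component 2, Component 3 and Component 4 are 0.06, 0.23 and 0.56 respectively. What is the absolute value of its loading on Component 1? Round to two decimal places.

0.17

Under orthogonal rotation h² = Σλ², so λ_Component 1² = h² − (0.3701) = 0.399 − 0.3701 = 0.0289.
|λ| = √0.0289 = 0.1700.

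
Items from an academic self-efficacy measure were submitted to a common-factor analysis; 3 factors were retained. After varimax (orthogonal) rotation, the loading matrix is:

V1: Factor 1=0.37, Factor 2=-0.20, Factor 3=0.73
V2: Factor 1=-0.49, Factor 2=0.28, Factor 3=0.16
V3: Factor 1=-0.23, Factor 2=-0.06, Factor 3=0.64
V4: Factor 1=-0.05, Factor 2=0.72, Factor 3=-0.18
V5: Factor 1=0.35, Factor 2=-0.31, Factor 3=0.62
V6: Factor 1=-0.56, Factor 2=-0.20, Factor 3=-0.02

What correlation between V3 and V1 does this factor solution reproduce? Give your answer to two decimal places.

0.39

r̂ = Σ λ_i·λ_j across factors = (-0.23)(0.37) + (-0.06)(-0.20) + (0.64)(0.73)
  = -0.0851 +0.0120 +0.4672 = 0.3941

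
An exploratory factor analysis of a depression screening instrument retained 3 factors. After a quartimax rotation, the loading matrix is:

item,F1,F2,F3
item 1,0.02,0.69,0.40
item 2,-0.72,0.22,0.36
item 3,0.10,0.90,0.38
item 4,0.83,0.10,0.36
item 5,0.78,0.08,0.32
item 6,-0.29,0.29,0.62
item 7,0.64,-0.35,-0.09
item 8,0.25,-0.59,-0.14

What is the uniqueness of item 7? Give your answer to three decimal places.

h² = 0.64² + (-0.35)² + (-0.09)² = 0.4096 + 0.1225 + 0.0081 = 0.5402
Uniqueness u² = 1 − h² = 1 − 0.5402 = 0.4598

0.460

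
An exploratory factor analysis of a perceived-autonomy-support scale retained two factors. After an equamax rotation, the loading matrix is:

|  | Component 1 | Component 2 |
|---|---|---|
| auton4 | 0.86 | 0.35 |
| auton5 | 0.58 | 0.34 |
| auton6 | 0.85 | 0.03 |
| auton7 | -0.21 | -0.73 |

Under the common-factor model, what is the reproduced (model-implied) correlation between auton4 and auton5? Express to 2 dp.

0.62

r̂ = Σ λ_i·λ_j across factors = (0.86)(0.58) + (0.35)(0.34)
  = +0.4988 +0.1190 = 0.6178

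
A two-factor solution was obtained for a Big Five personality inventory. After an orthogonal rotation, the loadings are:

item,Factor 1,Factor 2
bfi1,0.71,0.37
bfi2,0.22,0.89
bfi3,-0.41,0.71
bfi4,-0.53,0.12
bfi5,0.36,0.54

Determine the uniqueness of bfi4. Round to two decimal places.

h² = (-0.53)² + 0.12² = 0.2809 + 0.0144 = 0.2953
Uniqueness u² = 1 − h² = 1 − 0.2953 = 0.7047

0.70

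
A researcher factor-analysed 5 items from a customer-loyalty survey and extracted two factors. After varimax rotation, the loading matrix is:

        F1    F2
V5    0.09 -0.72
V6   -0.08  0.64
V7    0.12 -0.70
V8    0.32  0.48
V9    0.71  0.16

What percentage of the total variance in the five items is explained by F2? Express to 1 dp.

SS loadings for F2 = (-0.72)² + 0.64² + (-0.70)² + 0.48² + 0.16² = 1.6740
With 5 standardized items, total variance = 5. Proportion = 1.6740/5 = 0.3348 → 33.48%.

33.5%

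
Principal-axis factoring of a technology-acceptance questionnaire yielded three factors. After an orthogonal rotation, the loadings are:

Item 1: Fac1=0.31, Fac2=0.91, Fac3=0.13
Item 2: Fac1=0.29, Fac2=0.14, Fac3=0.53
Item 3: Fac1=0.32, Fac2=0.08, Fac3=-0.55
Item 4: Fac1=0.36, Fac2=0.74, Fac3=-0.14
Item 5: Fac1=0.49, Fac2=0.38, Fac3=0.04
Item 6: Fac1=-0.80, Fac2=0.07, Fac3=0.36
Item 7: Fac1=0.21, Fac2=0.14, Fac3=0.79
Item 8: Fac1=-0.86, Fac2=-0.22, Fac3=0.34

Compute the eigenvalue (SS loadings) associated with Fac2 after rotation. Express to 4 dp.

SS loadings for Fac2 = 0.91² + 0.14² + 0.08² + 0.74² + 0.38² + 0.07² + 0.14² + (-0.22)² = 0.8281 + 0.0196 + 0.0064 + 0.5476 + 0.1444 + 0.0049 + 0.0196 + 0.0484 = 1.6190

1.6190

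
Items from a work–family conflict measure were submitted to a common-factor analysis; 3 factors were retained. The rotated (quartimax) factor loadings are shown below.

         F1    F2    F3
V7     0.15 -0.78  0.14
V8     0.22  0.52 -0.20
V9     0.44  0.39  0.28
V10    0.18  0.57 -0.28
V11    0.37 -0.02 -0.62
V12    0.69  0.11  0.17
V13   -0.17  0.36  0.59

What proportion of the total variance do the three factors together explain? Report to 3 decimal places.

SS loadings by factor: 0.9388, 1.4979, 0.9778; total = 3.4145.
Total variance with 7 standardized items is 7, so the solution explains 3.4145/7 = 0.4878.

0.488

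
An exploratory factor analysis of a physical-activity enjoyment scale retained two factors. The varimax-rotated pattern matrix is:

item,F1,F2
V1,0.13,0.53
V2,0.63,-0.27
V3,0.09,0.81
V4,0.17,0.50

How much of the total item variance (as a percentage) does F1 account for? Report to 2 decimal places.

SS loadings for F1 = 0.13² + 0.63² + 0.09² + 0.17² = 0.4508
With 4 standardized items, total variance = 4. Proportion = 0.4508/4 = 0.1127 → 11.27%.

11.27%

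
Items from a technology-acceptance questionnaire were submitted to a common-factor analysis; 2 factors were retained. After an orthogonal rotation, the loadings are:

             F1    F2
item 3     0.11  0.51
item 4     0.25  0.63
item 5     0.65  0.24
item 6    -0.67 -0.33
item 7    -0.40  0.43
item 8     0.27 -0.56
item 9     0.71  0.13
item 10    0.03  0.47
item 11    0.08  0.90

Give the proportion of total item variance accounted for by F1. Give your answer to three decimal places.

SS loadings for F1 = 0.11² + 0.25² + 0.65² + (-0.67)² + (-0.40)² + 0.27² + 0.71² + 0.03² + 0.08² = 1.6903
Proportion of variance = 1.6903 / 9 = 0.1878.

0.188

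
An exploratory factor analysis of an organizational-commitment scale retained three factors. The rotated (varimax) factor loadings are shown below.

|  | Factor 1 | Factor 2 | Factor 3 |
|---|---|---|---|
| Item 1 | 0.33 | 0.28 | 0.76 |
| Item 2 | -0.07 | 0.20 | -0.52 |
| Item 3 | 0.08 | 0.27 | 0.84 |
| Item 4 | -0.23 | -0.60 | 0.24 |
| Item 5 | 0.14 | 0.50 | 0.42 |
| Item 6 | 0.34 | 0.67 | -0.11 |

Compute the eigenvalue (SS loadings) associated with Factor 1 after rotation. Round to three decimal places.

0.308

SS loadings for Factor 1 = 0.33² + (-0.07)² + 0.08² + (-0.23)² + 0.14² + 0.34² = 0.1089 + 0.0049 + 0.0064 + 0.0529 + 0.0196 + 0.1156 = 0.3083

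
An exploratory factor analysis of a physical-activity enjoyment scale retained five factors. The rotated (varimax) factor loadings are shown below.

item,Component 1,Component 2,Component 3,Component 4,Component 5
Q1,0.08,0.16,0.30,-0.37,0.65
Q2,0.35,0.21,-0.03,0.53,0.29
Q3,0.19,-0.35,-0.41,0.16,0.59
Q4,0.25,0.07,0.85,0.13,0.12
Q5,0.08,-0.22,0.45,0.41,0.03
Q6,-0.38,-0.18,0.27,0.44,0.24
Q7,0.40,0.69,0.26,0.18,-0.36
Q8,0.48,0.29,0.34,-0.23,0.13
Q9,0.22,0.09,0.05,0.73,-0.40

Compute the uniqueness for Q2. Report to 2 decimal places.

0.47

h² = 0.35² + 0.21² + (-0.03)² + 0.53² + 0.29² = 0.1225 + 0.0441 + 0.0009 + 0.2809 + 0.0841 = 0.5325
Uniqueness u² = 1 − h² = 1 − 0.5325 = 0.4675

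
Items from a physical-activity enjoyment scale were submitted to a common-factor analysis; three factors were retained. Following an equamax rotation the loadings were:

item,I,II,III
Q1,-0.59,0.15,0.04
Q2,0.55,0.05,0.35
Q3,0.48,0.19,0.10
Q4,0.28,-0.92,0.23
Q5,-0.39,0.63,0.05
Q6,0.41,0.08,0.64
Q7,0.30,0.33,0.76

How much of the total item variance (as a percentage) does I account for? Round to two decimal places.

SS loadings for I = (-0.59)² + 0.55² + 0.48² + 0.28² + (-0.39)² + 0.41² + 0.30² = 1.3696
With 7 standardized items, total variance = 7. Proportion = 1.3696/7 = 0.1957 → 19.57%.

19.57%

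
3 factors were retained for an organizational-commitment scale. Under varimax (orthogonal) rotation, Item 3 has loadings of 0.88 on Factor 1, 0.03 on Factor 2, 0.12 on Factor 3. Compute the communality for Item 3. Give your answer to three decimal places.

0.790

h² = 0.88² + 0.03² + 0.12² = 0.7744 + 0.0009 + 0.0144 = 0.7897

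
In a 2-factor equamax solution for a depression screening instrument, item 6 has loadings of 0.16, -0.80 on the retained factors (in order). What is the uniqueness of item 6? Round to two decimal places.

0.33

h² = 0.16² + (-0.80)² = 0.0256 + 0.6400 = 0.6656
Uniqueness u² = 1 − h² = 1 − 0.6656 = 0.3344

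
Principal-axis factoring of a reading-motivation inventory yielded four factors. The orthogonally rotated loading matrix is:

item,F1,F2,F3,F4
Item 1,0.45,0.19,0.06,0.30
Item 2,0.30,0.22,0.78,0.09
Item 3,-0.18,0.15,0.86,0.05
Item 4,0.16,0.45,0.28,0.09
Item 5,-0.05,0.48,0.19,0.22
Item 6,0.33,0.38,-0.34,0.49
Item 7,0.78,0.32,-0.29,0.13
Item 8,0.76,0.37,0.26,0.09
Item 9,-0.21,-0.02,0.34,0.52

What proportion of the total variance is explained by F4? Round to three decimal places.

0.077

SS loadings for F4 = 0.30² + 0.09² + 0.05² + 0.09² + 0.22² + 0.49² + 0.13² + 0.09² + 0.52² = 0.6926
Proportion of variance = 0.6926 / 9 = 0.0770.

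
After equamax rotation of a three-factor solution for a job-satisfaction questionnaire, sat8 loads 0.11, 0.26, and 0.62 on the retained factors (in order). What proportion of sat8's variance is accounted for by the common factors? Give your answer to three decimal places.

h² = 0.11² + 0.26² + 0.62² = 0.0121 + 0.0676 + 0.3844 = 0.4641

0.464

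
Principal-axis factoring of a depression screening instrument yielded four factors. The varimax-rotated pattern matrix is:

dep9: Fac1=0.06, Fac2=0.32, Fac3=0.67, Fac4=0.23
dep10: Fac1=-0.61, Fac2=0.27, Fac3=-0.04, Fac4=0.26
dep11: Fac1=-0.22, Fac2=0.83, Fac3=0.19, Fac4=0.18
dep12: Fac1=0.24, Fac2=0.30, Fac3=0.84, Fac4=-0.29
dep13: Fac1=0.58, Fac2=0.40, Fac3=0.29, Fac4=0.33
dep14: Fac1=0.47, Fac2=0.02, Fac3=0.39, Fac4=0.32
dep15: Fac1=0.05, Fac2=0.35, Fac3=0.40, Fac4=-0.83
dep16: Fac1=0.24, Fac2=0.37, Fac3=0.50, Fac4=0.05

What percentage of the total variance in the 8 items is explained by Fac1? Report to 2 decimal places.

SS loadings for Fac1 = 0.06² + (-0.61)² + (-0.22)² + 0.24² + 0.58² + 0.47² + 0.05² + 0.24² = 1.0991
With 8 standardized items, total variance = 8. Proportion = 1.0991/8 = 0.1374 → 13.74%.

13.74%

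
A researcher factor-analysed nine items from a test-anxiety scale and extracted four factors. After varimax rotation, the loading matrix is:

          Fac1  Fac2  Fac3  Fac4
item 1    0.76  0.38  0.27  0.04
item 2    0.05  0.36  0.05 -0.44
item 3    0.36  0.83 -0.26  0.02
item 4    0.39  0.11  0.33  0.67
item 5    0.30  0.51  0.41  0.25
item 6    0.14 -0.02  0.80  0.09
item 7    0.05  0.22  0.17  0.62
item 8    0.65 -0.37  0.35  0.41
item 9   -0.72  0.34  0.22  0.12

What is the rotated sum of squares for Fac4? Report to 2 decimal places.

SS loadings for Fac4 = 0.04² + (-0.44)² + 0.02² + 0.67² + 0.25² + 0.09² + 0.62² + 0.41² + 0.12² = 0.0016 + 0.1936 + 0.0004 + 0.4489 + 0.0625 + 0.0081 + 0.3844 + 0.1681 + 0.0144 = 1.2820

1.28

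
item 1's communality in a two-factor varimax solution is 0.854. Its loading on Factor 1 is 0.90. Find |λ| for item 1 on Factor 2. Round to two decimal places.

0.21

Under orthogonal rotation h² = Σλ², so λ_Factor 2² = h² − (0.8100) = 0.854 − 0.8100 = 0.0440.
|λ| = √0.0440 = 0.2098.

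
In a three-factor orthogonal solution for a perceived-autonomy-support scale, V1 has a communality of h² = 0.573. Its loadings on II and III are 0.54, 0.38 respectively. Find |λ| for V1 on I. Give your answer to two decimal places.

0.37

Under orthogonal rotation h² = Σλ², so λ_I² = h² − (0.4360) = 0.573 − 0.4360 = 0.1370.
|λ| = √0.1370 = 0.3701.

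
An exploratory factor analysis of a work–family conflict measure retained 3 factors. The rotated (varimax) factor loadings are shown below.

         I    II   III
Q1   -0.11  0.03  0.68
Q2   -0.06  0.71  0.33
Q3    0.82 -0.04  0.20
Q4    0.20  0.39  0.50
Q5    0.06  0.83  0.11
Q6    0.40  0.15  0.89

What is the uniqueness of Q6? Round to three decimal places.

0.025

h² = 0.40² + 0.15² + 0.89² = 0.1600 + 0.0225 + 0.7921 = 0.9746
Uniqueness u² = 1 − h² = 1 − 0.9746 = 0.0254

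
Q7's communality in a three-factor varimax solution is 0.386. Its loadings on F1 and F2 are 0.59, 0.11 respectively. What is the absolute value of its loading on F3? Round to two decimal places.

0.16

Under orthogonal rotation h² = Σλ², so λ_F3² = h² − (0.3602) = 0.386 − 0.3602 = 0.0258.
|λ| = √0.0258 = 0.1606.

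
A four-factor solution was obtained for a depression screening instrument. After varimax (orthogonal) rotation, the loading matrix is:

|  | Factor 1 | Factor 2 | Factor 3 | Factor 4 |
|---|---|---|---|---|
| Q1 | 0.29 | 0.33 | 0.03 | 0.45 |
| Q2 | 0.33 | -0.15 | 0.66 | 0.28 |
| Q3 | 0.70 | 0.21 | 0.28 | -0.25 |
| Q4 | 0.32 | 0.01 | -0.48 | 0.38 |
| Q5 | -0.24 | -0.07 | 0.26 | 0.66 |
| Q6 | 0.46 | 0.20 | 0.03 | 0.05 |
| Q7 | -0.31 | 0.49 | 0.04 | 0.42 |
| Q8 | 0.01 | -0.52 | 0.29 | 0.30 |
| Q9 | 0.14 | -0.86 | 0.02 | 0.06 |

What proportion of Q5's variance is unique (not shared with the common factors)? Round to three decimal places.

h² = (-0.24)² + (-0.07)² + 0.26² + 0.66² = 0.0576 + 0.0049 + 0.0676 + 0.4356 = 0.5657
Uniqueness u² = 1 − h² = 1 − 0.5657 = 0.4343

0.434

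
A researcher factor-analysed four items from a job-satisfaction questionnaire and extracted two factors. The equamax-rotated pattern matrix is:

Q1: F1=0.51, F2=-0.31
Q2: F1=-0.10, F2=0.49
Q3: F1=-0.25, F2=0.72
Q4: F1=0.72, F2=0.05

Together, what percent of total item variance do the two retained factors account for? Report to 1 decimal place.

Communalities: 0.3562, 0.2501, 0.5809, 0.5209; Σh² = 1.7081.
Total variance with 4 standardized items is 4, so the solution explains 1.7081/4 = 0.4270 = 42.70%.

42.7%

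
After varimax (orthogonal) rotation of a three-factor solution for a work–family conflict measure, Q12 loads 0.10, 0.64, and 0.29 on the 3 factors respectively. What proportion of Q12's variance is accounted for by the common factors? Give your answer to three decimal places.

0.504

h² = 0.10² + 0.64² + 0.29² = 0.0100 + 0.4096 + 0.0841 = 0.5037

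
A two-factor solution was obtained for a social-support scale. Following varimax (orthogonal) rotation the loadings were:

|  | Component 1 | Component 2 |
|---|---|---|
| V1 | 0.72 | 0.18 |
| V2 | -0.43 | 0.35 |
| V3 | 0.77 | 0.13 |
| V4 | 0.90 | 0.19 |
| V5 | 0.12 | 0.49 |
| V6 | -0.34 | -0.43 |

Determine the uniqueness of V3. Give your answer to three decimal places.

h² = 0.77² + 0.13² = 0.5929 + 0.0169 = 0.6098
Uniqueness u² = 1 − h² = 1 − 0.6098 = 0.3902

0.390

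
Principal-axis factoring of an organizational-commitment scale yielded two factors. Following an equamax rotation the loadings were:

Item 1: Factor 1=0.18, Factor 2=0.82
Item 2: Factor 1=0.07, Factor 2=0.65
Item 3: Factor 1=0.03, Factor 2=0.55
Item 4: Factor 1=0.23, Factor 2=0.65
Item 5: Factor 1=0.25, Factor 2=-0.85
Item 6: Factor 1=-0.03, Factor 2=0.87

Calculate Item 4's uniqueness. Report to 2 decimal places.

h² = 0.23² + 0.65² = 0.0529 + 0.4225 = 0.4754
Uniqueness u² = 1 − h² = 1 − 0.4754 = 0.5246

0.52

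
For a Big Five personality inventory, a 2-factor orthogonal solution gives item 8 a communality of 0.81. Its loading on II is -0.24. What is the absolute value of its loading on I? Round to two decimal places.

0.87

Under orthogonal rotation h² = Σλ², so λ_I² = h² − (0.0576) = 0.81 − 0.0576 = 0.7524.
|λ| = √0.7524 = 0.8674.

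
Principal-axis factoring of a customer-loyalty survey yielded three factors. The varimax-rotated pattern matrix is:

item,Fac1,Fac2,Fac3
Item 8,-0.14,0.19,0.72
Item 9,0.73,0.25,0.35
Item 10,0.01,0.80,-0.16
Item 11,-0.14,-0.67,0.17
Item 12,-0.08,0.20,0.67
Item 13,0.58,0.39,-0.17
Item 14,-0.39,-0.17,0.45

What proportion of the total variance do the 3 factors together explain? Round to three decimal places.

SS loadings by factor: 1.0671, 1.4085, 1.3757; total = 3.8513.
Total variance with 7 standardized items is 7, so the solution explains 3.8513/7 = 0.5502.

0.550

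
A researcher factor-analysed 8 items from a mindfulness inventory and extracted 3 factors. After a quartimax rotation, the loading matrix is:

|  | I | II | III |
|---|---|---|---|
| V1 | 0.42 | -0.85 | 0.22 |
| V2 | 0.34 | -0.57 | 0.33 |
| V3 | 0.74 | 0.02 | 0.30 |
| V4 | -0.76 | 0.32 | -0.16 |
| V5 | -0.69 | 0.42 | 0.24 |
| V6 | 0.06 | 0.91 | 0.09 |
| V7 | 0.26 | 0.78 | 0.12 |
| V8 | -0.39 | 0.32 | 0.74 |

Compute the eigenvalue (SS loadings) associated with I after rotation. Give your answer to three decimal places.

SS loadings for I = 0.42² + 0.34² + 0.74² + (-0.76)² + (-0.69)² + 0.06² + 0.26² + (-0.39)² = 0.1764 + 0.1156 + 0.5476 + 0.5776 + 0.4761 + 0.0036 + 0.0676 + 0.1521 = 2.1166

2.117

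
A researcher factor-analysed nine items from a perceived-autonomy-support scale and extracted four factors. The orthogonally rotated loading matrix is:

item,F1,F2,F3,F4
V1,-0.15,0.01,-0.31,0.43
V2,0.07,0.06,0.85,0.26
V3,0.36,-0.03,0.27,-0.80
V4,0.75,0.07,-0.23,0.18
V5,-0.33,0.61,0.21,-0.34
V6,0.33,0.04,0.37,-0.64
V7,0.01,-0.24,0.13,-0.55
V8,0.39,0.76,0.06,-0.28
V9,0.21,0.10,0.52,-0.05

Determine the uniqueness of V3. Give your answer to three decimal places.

h² = 0.36² + (-0.03)² + 0.27² + (-0.80)² = 0.1296 + 0.0009 + 0.0729 + 0.6400 = 0.8434
Uniqueness u² = 1 − h² = 1 − 0.8434 = 0.1566

0.157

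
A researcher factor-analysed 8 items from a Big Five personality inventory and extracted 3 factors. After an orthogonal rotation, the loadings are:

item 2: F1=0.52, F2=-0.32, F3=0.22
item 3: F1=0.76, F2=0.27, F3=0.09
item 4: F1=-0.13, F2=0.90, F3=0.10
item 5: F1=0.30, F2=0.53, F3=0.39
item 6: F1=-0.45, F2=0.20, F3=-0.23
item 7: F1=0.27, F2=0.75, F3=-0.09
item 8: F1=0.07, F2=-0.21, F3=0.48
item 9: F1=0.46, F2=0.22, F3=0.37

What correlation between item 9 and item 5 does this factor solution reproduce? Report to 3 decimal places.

0.399

r̂ = Σ λ_i·λ_j across factors = (0.46)(0.30) + (0.22)(0.53) + (0.37)(0.39)
  = +0.1380 +0.1166 +0.1443 = 0.3989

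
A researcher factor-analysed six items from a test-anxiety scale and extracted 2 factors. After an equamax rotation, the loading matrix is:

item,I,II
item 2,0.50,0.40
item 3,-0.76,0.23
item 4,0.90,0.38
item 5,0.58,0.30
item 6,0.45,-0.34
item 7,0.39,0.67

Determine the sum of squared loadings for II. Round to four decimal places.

SS loadings for II = 0.40² + 0.23² + 0.38² + 0.30² + (-0.34)² + 0.67² = 0.1600 + 0.0529 + 0.1444 + 0.0900 + 0.1156 + 0.4489 = 1.0118

1.0118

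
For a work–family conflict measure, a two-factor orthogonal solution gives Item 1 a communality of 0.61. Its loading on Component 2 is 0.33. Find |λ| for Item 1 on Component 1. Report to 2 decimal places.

0.71

Under orthogonal rotation h² = Σλ², so λ_Component 1² = h² − (0.1089) = 0.61 − 0.1089 = 0.5011.
|λ| = √0.5011 = 0.7079.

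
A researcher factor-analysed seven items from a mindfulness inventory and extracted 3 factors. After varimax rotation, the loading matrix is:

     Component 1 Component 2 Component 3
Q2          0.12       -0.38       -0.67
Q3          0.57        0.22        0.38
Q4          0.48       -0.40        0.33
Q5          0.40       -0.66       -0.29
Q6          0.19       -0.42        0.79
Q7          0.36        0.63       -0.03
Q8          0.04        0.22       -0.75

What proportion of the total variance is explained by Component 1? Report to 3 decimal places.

0.128

SS loadings for Component 1 = 0.12² + 0.57² + 0.48² + 0.40² + 0.19² + 0.36² + 0.04² = 0.8970
Proportion of variance = 0.8970 / 7 = 0.1281.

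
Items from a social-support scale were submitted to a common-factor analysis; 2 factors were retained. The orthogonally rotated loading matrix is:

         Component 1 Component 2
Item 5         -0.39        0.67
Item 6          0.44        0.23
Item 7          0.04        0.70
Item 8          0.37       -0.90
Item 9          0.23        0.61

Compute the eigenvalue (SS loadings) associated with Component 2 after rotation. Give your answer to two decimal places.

SS loadings for Component 2 = 0.67² + 0.23² + 0.70² + (-0.90)² + 0.61² = 0.4489 + 0.0529 + 0.4900 + 0.8100 + 0.3721 = 2.1739

2.17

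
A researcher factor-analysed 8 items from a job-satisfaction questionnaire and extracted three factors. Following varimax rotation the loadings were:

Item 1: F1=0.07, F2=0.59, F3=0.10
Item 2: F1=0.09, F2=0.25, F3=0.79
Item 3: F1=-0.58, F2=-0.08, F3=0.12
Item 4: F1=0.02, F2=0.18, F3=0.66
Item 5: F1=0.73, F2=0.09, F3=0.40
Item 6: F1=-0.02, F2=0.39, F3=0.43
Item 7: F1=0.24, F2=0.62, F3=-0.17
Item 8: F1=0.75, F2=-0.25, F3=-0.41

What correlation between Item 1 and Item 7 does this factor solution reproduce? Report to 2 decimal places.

0.37

r̂ = Σ λ_i·λ_j across factors = (0.07)(0.24) + (0.59)(0.62) + (0.10)(-0.17)
  = +0.0168 +0.3658 -0.0170 = 0.3656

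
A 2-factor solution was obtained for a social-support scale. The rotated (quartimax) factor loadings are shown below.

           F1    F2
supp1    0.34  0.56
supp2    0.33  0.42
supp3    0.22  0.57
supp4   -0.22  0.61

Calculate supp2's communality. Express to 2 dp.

0.29

h² = 0.33² + 0.42² = 0.1089 + 0.1764 = 0.2853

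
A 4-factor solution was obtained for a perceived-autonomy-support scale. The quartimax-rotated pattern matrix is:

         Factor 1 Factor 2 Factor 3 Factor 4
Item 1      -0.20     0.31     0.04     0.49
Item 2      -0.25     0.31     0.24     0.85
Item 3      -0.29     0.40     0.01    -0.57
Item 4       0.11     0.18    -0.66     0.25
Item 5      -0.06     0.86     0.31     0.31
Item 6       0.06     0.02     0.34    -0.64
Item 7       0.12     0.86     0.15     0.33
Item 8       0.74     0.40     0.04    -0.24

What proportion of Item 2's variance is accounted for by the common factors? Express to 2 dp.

h² = (-0.25)² + 0.31² + 0.24² + 0.85² = 0.0625 + 0.0961 + 0.0576 + 0.7225 = 0.9387

0.94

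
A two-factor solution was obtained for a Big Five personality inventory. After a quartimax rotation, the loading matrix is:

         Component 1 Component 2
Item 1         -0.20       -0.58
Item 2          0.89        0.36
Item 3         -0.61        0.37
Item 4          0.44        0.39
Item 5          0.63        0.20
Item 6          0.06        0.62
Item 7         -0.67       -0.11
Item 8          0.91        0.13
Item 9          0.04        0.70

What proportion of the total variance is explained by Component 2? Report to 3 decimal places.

0.189

SS loadings for Component 2 = (-0.58)² + 0.36² + 0.37² + 0.39² + 0.20² + 0.62² + (-0.11)² + 0.13² + 0.70² = 1.6984
Proportion of variance = 1.6984 / 9 = 0.1887.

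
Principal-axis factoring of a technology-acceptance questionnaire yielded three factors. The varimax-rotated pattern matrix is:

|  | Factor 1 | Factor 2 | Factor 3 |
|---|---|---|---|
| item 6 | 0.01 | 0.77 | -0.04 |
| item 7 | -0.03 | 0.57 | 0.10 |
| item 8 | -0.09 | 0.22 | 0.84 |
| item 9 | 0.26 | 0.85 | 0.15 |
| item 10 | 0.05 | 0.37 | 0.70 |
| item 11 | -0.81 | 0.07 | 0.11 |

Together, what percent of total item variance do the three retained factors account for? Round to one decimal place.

63.5%

Communalities: 0.5946, 0.3358, 0.7621, 0.8126, 0.6294, 0.6731; Σh² = 3.8076.
Total variance with 6 standardized items is 6, so the solution explains 3.8076/6 = 0.6346 = 63.46%.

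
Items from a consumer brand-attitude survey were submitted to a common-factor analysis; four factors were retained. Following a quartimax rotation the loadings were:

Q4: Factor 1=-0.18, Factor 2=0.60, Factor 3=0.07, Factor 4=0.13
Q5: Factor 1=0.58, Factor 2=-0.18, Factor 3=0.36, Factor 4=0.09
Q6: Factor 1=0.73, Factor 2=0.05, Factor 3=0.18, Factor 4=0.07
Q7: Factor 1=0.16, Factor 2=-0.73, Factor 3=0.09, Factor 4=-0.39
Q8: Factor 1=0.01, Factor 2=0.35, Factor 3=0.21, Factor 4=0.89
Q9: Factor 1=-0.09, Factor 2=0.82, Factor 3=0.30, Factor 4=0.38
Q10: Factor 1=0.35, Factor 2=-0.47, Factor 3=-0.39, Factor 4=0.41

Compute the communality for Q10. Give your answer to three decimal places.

0.664

h² = 0.35² + (-0.47)² + (-0.39)² + 0.41² = 0.1225 + 0.2209 + 0.1521 + 0.1681 = 0.6636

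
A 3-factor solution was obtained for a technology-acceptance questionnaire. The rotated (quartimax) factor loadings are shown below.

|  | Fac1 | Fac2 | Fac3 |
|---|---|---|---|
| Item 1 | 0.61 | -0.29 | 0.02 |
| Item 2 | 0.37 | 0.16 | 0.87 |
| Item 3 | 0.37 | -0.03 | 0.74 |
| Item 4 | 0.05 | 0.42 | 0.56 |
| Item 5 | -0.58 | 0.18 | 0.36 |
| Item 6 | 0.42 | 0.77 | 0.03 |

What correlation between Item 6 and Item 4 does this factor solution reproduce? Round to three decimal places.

0.361

r̂ = Σ λ_i·λ_j across factors = (0.42)(0.05) + (0.77)(0.42) + (0.03)(0.56)
  = +0.0210 +0.3234 +0.0168 = 0.3612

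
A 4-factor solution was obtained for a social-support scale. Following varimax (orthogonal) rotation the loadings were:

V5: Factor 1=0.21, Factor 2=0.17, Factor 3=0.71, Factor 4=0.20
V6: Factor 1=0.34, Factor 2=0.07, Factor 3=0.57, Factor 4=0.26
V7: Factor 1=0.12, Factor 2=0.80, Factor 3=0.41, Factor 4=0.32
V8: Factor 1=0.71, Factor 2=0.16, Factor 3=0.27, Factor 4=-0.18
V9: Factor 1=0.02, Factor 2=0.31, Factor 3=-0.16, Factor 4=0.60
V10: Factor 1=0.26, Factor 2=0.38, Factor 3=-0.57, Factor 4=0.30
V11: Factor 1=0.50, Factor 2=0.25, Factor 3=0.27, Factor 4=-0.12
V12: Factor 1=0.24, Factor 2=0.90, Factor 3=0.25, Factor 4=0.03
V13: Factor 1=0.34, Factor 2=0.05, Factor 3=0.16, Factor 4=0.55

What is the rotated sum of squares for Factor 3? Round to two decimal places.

SS loadings for Factor 3 = 0.71² + 0.57² + 0.41² + 0.27² + (-0.16)² + (-0.57)² + 0.27² + 0.25² + 0.16² = 0.5041 + 0.3249 + 0.1681 + 0.0729 + 0.0256 + 0.3249 + 0.0729 + 0.0625 + 0.0256 = 1.5815

1.58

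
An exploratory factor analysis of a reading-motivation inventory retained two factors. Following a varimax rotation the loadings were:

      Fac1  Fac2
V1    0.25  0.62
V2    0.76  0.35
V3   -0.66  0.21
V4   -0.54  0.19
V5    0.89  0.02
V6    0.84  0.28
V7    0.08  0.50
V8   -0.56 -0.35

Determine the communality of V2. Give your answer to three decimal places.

0.700

h² = 0.76² + 0.35² = 0.5776 + 0.1225 = 0.7001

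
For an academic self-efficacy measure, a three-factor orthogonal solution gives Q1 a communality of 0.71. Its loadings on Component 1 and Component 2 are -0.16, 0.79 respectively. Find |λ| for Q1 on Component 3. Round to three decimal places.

Under orthogonal rotation h² = Σλ², so λ_Component 3² = h² − (0.6497) = 0.71 − 0.6497 = 0.0603.
|λ| = √0.0603 = 0.2456.

0.246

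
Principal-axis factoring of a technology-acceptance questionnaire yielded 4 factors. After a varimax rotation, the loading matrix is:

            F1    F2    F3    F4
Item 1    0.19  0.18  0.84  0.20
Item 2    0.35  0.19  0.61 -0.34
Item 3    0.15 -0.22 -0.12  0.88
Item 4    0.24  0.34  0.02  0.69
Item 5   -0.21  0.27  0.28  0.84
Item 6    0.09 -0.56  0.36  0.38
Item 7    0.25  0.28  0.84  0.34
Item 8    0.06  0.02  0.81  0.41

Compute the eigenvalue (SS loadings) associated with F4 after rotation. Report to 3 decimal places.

SS loadings for F4 = 0.20² + (-0.34)² + 0.88² + 0.69² + 0.84² + 0.38² + 0.34² + 0.41² = 0.0400 + 0.1156 + 0.7744 + 0.4761 + 0.7056 + 0.1444 + 0.1156 + 0.1681 = 2.5398

2.540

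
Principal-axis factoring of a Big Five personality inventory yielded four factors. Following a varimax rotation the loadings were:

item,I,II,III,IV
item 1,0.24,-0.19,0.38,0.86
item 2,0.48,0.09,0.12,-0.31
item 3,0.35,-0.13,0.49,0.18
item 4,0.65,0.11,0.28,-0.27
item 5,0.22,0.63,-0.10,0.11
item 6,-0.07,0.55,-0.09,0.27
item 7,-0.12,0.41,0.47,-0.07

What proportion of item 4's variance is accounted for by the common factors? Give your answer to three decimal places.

h² = 0.65² + 0.11² + 0.28² + (-0.27)² = 0.4225 + 0.0121 + 0.0784 + 0.0729 = 0.5859

0.586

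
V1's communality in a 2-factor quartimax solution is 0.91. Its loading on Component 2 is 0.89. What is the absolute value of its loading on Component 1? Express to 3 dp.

Under orthogonal rotation h² = Σλ², so λ_Component 1² = h² − (0.7921) = 0.91 − 0.7921 = 0.1179.
|λ| = √0.1179 = 0.3434.

0.343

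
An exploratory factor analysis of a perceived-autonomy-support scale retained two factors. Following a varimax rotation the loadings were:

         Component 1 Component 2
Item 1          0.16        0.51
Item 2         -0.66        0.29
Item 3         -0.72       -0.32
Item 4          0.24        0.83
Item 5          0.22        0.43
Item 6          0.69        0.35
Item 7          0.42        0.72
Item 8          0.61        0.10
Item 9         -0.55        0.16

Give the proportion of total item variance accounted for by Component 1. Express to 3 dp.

0.268

SS loadings for Component 1 = 0.16² + (-0.66)² + (-0.72)² + 0.24² + 0.22² + 0.69² + 0.42² + 0.61² + (-0.55)² = 2.4127
Proportion of variance = 2.4127 / 9 = 0.2681.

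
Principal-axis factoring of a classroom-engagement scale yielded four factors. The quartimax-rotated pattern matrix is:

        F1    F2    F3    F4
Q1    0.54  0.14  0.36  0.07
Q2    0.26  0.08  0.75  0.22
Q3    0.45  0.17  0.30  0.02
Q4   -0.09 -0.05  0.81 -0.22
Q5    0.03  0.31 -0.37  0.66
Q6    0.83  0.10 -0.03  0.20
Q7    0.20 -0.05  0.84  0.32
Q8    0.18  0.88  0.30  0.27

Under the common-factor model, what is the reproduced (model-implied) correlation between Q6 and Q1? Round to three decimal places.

0.465

r̂ = Σ λ_i·λ_j across factors = (0.83)(0.54) + (0.10)(0.14) + (-0.03)(0.36) + (0.20)(0.07)
  = +0.4482 +0.0140 -0.0108 +0.0140 = 0.4654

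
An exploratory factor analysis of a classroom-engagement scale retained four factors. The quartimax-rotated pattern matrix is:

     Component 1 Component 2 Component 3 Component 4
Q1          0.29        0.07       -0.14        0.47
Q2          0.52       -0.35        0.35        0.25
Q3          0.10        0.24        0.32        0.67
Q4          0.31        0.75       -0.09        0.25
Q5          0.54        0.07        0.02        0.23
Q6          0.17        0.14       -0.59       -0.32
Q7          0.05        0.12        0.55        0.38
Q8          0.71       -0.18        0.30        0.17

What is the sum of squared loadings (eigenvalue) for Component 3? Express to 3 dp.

0.994

SS loadings for Component 3 = (-0.14)² + 0.35² + 0.32² + (-0.09)² + 0.02² + (-0.59)² + 0.55² + 0.30² = 0.0196 + 0.1225 + 0.1024 + 0.0081 + 0.0004 + 0.3481 + 0.3025 + 0.0900 = 0.9936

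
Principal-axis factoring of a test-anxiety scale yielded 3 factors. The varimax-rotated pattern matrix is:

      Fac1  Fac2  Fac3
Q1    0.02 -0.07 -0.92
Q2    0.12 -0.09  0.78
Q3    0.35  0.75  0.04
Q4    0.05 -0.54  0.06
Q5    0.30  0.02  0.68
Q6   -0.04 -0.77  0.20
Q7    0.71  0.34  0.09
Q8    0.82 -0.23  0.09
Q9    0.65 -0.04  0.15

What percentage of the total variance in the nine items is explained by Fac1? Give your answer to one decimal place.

20.3%

SS loadings for Fac1 = 0.02² + 0.12² + 0.35² + 0.05² + 0.30² + (-0.04)² + 0.71² + 0.82² + 0.65² = 1.8304
With 9 standardized items, total variance = 9. Proportion = 1.8304/9 = 0.2034 → 20.34%.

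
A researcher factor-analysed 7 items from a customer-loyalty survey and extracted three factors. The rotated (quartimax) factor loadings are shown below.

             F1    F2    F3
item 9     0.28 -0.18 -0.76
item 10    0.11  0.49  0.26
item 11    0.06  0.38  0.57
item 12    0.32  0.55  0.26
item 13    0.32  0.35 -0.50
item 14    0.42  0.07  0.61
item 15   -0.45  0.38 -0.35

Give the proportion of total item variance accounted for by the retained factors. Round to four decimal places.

0.4930

SS loadings by factor: 0.6778, 0.9912, 1.7823; total = 3.4513.
Total variance with 7 standardized items is 7, so the solution explains 3.4513/7 = 0.4930.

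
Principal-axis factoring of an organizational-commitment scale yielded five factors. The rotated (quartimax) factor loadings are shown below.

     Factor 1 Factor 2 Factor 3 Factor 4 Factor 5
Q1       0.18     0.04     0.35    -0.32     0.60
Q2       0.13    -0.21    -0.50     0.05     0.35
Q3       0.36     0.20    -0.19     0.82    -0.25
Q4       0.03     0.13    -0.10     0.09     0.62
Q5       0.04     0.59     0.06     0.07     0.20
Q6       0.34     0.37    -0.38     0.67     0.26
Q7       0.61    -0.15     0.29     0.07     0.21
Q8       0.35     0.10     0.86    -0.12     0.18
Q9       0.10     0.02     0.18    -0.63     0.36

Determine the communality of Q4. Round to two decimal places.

0.42

h² = 0.03² + 0.13² + (-0.10)² + 0.09² + 0.62² = 0.0009 + 0.0169 + 0.0100 + 0.0081 + 0.3844 = 0.4203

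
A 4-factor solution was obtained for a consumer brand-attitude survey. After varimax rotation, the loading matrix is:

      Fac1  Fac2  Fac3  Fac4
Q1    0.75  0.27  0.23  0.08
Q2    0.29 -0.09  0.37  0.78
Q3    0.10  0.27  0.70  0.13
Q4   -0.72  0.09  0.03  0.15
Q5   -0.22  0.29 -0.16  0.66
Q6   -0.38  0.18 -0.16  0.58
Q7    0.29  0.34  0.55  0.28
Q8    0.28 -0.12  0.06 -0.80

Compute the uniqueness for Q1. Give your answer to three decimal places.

0.305

h² = 0.75² + 0.27² + 0.23² + 0.08² = 0.5625 + 0.0729 + 0.0529 + 0.0064 = 0.6947
Uniqueness u² = 1 − h² = 1 − 0.6947 = 0.3053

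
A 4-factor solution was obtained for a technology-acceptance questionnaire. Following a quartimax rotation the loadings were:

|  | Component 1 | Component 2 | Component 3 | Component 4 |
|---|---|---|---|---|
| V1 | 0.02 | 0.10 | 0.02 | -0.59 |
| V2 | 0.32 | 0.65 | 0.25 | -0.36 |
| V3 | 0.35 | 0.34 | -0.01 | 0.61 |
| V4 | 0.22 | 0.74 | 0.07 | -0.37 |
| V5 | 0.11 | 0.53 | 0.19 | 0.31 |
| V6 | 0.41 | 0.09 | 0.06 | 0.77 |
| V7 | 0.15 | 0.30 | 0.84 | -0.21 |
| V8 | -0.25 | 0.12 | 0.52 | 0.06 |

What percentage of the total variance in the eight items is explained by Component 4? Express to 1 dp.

SS loadings for Component 4 = (-0.59)² + (-0.36)² + 0.61² + (-0.37)² + 0.31² + 0.77² + (-0.21)² + 0.06² = 1.7234
With 8 standardized items, total variance = 8. Proportion = 1.7234/8 = 0.2154 → 21.54%.

21.5%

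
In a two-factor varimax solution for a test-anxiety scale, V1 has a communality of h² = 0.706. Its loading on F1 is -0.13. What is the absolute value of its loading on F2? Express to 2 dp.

0.83

Under orthogonal rotation h² = Σλ², so λ_F2² = h² − (0.0169) = 0.706 − 0.0169 = 0.6891.
|λ| = √0.6891 = 0.8301.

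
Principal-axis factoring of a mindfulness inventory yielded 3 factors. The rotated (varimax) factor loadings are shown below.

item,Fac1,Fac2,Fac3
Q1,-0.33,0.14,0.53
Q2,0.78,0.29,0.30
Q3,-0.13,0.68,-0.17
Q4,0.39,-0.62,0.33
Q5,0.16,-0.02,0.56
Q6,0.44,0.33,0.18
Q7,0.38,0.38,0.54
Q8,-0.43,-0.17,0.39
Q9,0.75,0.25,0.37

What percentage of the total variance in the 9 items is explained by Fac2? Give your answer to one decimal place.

SS loadings for Fac2 = 0.14² + 0.29² + 0.68² + (-0.62)² + (-0.02)² + 0.33² + 0.38² + (-0.17)² + 0.25² = 1.2956
With 9 standardized items, total variance = 9. Proportion = 1.2956/9 = 0.1440 → 14.40%.

14.4%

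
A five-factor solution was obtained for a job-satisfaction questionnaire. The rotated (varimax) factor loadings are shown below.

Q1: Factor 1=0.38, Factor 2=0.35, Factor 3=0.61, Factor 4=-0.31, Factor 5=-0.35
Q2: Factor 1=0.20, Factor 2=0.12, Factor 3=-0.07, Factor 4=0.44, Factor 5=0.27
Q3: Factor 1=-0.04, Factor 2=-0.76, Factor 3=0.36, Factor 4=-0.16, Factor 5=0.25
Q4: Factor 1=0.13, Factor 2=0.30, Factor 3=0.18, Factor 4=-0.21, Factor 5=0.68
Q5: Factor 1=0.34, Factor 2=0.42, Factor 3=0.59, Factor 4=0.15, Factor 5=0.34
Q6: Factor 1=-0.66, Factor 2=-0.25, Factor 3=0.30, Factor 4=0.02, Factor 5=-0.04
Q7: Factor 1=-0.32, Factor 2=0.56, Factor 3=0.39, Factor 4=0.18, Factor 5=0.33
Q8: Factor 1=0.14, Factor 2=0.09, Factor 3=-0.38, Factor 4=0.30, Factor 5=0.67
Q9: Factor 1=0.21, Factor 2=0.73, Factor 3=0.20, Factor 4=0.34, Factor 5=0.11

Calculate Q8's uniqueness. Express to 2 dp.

h² = 0.14² + 0.09² + (-0.38)² + 0.30² + 0.67² = 0.0196 + 0.0081 + 0.1444 + 0.0900 + 0.4489 = 0.7110
Uniqueness u² = 1 − h² = 1 − 0.7110 = 0.2890

0.29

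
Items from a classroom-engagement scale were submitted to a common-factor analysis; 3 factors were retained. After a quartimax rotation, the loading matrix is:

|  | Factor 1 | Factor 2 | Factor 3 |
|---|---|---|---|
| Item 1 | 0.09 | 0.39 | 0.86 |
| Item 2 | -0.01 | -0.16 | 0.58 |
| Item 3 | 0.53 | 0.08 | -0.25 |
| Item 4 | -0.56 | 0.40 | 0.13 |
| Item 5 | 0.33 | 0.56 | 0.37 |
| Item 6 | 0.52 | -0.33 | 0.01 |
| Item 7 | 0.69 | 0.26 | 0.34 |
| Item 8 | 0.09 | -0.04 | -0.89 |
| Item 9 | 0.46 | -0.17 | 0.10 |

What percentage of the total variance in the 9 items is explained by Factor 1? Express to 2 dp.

SS loadings for Factor 1 = 0.09² + (-0.01)² + 0.53² + (-0.56)² + 0.33² + 0.52² + 0.69² + 0.09² + 0.46² = 1.6778
With 9 standardized items, total variance = 9. Proportion = 1.6778/9 = 0.1864 → 18.64%.

18.64%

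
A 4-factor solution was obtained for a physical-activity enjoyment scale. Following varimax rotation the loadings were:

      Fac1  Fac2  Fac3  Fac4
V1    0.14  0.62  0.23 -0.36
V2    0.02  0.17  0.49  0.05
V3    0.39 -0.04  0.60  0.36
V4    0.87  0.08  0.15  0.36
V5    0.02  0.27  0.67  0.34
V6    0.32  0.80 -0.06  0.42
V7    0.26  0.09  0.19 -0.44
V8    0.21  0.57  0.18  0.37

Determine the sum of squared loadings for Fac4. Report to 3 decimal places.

SS loadings for Fac4 = (-0.36)² + 0.05² + 0.36² + 0.36² + 0.34² + 0.42² + (-0.44)² + 0.37² = 0.1296 + 0.0025 + 0.1296 + 0.1296 + 0.1156 + 0.1764 + 0.1936 + 0.1369 = 1.0138

1.014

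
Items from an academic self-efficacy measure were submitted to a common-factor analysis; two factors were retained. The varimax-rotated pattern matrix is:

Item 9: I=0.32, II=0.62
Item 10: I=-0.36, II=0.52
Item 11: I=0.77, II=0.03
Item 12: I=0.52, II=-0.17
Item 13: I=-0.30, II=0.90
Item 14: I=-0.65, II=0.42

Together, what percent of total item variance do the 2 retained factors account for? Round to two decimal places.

Communalities: 0.4868, 0.4000, 0.5938, 0.2993, 0.9000, 0.5989; Σh² = 3.2788.
Total variance with 6 standardized items is 6, so the solution explains 3.2788/6 = 0.5465 = 54.65%.

54.65%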